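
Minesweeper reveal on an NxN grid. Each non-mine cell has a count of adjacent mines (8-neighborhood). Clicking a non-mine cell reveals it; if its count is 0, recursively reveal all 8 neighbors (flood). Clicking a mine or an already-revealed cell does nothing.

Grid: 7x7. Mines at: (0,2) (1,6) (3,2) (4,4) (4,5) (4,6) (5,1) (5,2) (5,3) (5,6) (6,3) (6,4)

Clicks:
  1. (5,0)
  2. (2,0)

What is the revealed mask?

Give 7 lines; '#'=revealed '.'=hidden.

Click 1 (5,0) count=1: revealed 1 new [(5,0)] -> total=1
Click 2 (2,0) count=0: revealed 10 new [(0,0) (0,1) (1,0) (1,1) (2,0) (2,1) (3,0) (3,1) (4,0) (4,1)] -> total=11

Answer: ##.....
##.....
##.....
##.....
##.....
#......
.......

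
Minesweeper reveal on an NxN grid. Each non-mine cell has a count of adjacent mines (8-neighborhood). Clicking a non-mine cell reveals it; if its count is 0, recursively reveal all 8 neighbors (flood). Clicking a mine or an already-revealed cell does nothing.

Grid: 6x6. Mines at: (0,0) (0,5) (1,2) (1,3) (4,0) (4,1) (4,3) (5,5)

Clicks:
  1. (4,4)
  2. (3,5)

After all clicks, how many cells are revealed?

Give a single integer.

Answer: 8

Derivation:
Click 1 (4,4) count=2: revealed 1 new [(4,4)] -> total=1
Click 2 (3,5) count=0: revealed 7 new [(1,4) (1,5) (2,4) (2,5) (3,4) (3,5) (4,5)] -> total=8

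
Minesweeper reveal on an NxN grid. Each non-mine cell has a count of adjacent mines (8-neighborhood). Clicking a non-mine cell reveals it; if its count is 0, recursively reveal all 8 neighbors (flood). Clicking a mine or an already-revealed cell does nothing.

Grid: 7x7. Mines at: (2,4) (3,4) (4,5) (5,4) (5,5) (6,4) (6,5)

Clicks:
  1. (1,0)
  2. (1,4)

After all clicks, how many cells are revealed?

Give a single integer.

Answer: 38

Derivation:
Click 1 (1,0) count=0: revealed 38 new [(0,0) (0,1) (0,2) (0,3) (0,4) (0,5) (0,6) (1,0) (1,1) (1,2) (1,3) (1,4) (1,5) (1,6) (2,0) (2,1) (2,2) (2,3) (2,5) (2,6) (3,0) (3,1) (3,2) (3,3) (3,5) (3,6) (4,0) (4,1) (4,2) (4,3) (5,0) (5,1) (5,2) (5,3) (6,0) (6,1) (6,2) (6,3)] -> total=38
Click 2 (1,4) count=1: revealed 0 new [(none)] -> total=38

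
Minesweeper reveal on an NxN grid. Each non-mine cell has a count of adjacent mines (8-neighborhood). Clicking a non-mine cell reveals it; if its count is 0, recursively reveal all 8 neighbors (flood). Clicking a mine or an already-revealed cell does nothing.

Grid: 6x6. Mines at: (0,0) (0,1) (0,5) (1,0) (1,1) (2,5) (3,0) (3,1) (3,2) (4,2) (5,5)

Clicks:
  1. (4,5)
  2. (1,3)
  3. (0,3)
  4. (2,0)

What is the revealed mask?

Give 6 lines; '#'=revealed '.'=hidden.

Answer: ..###.
..###.
#.###.
......
.....#
......

Derivation:
Click 1 (4,5) count=1: revealed 1 new [(4,5)] -> total=1
Click 2 (1,3) count=0: revealed 9 new [(0,2) (0,3) (0,4) (1,2) (1,3) (1,4) (2,2) (2,3) (2,4)] -> total=10
Click 3 (0,3) count=0: revealed 0 new [(none)] -> total=10
Click 4 (2,0) count=4: revealed 1 new [(2,0)] -> total=11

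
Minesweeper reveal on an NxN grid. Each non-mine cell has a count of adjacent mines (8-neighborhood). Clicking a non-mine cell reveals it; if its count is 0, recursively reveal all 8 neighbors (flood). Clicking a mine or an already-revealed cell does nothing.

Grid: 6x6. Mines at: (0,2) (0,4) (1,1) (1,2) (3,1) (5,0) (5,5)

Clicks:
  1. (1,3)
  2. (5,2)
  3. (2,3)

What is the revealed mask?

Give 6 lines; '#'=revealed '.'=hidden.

Answer: ......
...###
..####
..####
.#####
.####.

Derivation:
Click 1 (1,3) count=3: revealed 1 new [(1,3)] -> total=1
Click 2 (5,2) count=0: revealed 19 new [(1,4) (1,5) (2,2) (2,3) (2,4) (2,5) (3,2) (3,3) (3,4) (3,5) (4,1) (4,2) (4,3) (4,4) (4,5) (5,1) (5,2) (5,3) (5,4)] -> total=20
Click 3 (2,3) count=1: revealed 0 new [(none)] -> total=20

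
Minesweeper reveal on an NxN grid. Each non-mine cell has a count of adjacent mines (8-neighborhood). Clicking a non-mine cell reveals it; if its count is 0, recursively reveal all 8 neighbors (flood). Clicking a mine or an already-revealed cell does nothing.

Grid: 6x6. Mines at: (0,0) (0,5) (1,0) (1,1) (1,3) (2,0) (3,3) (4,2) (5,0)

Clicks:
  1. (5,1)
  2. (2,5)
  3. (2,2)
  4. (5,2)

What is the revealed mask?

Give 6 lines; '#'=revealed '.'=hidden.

Answer: ......
....##
..#.##
....##
...###
.#####

Derivation:
Click 1 (5,1) count=2: revealed 1 new [(5,1)] -> total=1
Click 2 (2,5) count=0: revealed 12 new [(1,4) (1,5) (2,4) (2,5) (3,4) (3,5) (4,3) (4,4) (4,5) (5,3) (5,4) (5,5)] -> total=13
Click 3 (2,2) count=3: revealed 1 new [(2,2)] -> total=14
Click 4 (5,2) count=1: revealed 1 new [(5,2)] -> total=15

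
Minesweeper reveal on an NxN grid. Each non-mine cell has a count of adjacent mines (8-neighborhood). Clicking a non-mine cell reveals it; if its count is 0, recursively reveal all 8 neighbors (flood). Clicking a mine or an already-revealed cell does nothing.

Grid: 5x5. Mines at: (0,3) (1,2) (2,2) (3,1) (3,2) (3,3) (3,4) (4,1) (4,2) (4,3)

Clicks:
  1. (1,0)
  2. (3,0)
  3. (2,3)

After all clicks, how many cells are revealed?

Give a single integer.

Answer: 8

Derivation:
Click 1 (1,0) count=0: revealed 6 new [(0,0) (0,1) (1,0) (1,1) (2,0) (2,1)] -> total=6
Click 2 (3,0) count=2: revealed 1 new [(3,0)] -> total=7
Click 3 (2,3) count=5: revealed 1 new [(2,3)] -> total=8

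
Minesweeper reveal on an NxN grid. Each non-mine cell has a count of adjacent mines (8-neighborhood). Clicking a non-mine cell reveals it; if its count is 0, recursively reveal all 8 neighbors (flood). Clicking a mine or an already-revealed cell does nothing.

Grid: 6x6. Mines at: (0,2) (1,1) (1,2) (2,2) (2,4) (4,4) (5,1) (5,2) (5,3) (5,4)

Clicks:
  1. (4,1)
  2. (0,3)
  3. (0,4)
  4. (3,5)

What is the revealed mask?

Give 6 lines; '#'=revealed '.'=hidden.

Click 1 (4,1) count=2: revealed 1 new [(4,1)] -> total=1
Click 2 (0,3) count=2: revealed 1 new [(0,3)] -> total=2
Click 3 (0,4) count=0: revealed 5 new [(0,4) (0,5) (1,3) (1,4) (1,5)] -> total=7
Click 4 (3,5) count=2: revealed 1 new [(3,5)] -> total=8

Answer: ...###
...###
......
.....#
.#....
......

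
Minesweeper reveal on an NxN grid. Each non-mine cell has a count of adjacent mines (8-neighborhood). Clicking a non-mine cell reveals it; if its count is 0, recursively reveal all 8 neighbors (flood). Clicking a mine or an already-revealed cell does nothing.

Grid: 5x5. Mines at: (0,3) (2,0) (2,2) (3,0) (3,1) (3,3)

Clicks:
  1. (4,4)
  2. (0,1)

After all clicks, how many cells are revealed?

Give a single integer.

Answer: 7

Derivation:
Click 1 (4,4) count=1: revealed 1 new [(4,4)] -> total=1
Click 2 (0,1) count=0: revealed 6 new [(0,0) (0,1) (0,2) (1,0) (1,1) (1,2)] -> total=7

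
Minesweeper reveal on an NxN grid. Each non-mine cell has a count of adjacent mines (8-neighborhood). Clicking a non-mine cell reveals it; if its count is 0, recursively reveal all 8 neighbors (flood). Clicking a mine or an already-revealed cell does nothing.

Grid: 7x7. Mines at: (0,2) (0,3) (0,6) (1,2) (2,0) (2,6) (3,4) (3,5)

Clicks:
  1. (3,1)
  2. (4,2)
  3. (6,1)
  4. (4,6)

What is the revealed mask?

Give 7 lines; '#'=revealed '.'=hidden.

Click 1 (3,1) count=1: revealed 1 new [(3,1)] -> total=1
Click 2 (4,2) count=0: revealed 27 new [(2,1) (2,2) (2,3) (3,0) (3,2) (3,3) (4,0) (4,1) (4,2) (4,3) (4,4) (4,5) (4,6) (5,0) (5,1) (5,2) (5,3) (5,4) (5,5) (5,6) (6,0) (6,1) (6,2) (6,3) (6,4) (6,5) (6,6)] -> total=28
Click 3 (6,1) count=0: revealed 0 new [(none)] -> total=28
Click 4 (4,6) count=1: revealed 0 new [(none)] -> total=28

Answer: .......
.......
.###...
####...
#######
#######
#######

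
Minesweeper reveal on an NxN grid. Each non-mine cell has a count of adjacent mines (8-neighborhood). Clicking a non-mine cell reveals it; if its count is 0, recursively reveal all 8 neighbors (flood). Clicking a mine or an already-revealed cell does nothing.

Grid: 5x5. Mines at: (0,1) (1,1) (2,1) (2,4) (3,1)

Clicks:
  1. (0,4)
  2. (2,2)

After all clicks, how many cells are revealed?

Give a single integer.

Click 1 (0,4) count=0: revealed 6 new [(0,2) (0,3) (0,4) (1,2) (1,3) (1,4)] -> total=6
Click 2 (2,2) count=3: revealed 1 new [(2,2)] -> total=7

Answer: 7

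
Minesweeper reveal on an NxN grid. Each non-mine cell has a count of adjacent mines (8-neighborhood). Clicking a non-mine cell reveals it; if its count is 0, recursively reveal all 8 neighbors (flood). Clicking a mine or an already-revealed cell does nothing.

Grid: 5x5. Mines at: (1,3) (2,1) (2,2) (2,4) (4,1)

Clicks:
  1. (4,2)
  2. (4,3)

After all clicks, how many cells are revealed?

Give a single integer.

Answer: 6

Derivation:
Click 1 (4,2) count=1: revealed 1 new [(4,2)] -> total=1
Click 2 (4,3) count=0: revealed 5 new [(3,2) (3,3) (3,4) (4,3) (4,4)] -> total=6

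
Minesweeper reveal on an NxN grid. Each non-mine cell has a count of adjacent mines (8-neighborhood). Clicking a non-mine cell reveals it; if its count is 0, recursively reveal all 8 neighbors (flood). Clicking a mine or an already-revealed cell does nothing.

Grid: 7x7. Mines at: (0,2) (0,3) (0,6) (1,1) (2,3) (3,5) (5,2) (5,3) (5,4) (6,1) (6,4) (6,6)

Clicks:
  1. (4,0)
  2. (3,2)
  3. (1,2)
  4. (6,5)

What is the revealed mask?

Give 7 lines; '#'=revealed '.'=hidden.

Answer: .......
..#....
###....
###....
###....
##.....
.....#.

Derivation:
Click 1 (4,0) count=0: revealed 11 new [(2,0) (2,1) (2,2) (3,0) (3,1) (3,2) (4,0) (4,1) (4,2) (5,0) (5,1)] -> total=11
Click 2 (3,2) count=1: revealed 0 new [(none)] -> total=11
Click 3 (1,2) count=4: revealed 1 new [(1,2)] -> total=12
Click 4 (6,5) count=3: revealed 1 new [(6,5)] -> total=13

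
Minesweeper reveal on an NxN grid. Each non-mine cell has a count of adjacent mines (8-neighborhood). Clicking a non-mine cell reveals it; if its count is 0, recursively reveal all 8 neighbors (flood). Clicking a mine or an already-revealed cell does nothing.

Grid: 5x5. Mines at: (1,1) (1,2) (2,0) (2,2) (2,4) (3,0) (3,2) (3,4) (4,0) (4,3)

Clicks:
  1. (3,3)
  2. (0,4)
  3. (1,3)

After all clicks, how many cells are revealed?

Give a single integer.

Click 1 (3,3) count=5: revealed 1 new [(3,3)] -> total=1
Click 2 (0,4) count=0: revealed 4 new [(0,3) (0,4) (1,3) (1,4)] -> total=5
Click 3 (1,3) count=3: revealed 0 new [(none)] -> total=5

Answer: 5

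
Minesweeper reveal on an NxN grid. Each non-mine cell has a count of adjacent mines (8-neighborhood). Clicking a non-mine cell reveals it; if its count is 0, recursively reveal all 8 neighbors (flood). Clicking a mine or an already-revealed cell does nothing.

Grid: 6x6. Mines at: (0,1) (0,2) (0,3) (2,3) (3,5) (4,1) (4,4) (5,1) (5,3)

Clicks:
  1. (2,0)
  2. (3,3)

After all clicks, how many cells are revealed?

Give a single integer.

Answer: 10

Derivation:
Click 1 (2,0) count=0: revealed 9 new [(1,0) (1,1) (1,2) (2,0) (2,1) (2,2) (3,0) (3,1) (3,2)] -> total=9
Click 2 (3,3) count=2: revealed 1 new [(3,3)] -> total=10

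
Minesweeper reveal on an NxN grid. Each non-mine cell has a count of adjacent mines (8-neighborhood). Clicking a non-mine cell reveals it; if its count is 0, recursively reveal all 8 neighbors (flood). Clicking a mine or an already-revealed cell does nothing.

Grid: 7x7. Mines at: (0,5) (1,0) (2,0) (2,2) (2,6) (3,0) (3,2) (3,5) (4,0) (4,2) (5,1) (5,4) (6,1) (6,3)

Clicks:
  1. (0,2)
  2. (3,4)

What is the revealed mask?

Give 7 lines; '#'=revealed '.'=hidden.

Answer: .####..
.####..
.......
....#..
.......
.......
.......

Derivation:
Click 1 (0,2) count=0: revealed 8 new [(0,1) (0,2) (0,3) (0,4) (1,1) (1,2) (1,3) (1,4)] -> total=8
Click 2 (3,4) count=1: revealed 1 new [(3,4)] -> total=9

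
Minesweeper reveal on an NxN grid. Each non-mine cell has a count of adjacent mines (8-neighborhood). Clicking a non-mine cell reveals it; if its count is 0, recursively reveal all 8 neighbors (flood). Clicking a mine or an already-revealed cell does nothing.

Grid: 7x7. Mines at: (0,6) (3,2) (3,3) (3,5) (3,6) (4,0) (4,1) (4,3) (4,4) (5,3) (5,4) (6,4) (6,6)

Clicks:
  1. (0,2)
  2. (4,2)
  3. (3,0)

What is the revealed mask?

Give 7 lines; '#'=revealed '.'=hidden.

Answer: ######.
######.
######.
##.....
..#....
.......
.......

Derivation:
Click 1 (0,2) count=0: revealed 20 new [(0,0) (0,1) (0,2) (0,3) (0,4) (0,5) (1,0) (1,1) (1,2) (1,3) (1,4) (1,5) (2,0) (2,1) (2,2) (2,3) (2,4) (2,5) (3,0) (3,1)] -> total=20
Click 2 (4,2) count=5: revealed 1 new [(4,2)] -> total=21
Click 3 (3,0) count=2: revealed 0 new [(none)] -> total=21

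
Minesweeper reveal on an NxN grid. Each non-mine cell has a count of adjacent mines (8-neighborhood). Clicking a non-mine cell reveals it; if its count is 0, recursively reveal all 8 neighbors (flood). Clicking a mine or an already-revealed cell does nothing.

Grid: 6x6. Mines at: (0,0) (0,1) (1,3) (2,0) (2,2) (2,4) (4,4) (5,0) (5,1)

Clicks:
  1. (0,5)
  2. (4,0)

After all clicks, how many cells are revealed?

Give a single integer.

Answer: 5

Derivation:
Click 1 (0,5) count=0: revealed 4 new [(0,4) (0,5) (1,4) (1,5)] -> total=4
Click 2 (4,0) count=2: revealed 1 new [(4,0)] -> total=5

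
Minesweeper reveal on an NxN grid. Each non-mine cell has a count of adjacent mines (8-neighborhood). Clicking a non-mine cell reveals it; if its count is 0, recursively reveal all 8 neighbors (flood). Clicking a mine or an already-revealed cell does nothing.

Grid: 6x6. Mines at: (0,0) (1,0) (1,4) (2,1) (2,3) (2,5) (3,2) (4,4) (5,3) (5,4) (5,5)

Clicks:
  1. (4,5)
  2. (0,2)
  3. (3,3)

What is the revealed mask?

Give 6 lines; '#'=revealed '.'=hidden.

Click 1 (4,5) count=3: revealed 1 new [(4,5)] -> total=1
Click 2 (0,2) count=0: revealed 6 new [(0,1) (0,2) (0,3) (1,1) (1,2) (1,3)] -> total=7
Click 3 (3,3) count=3: revealed 1 new [(3,3)] -> total=8

Answer: .###..
.###..
......
...#..
.....#
......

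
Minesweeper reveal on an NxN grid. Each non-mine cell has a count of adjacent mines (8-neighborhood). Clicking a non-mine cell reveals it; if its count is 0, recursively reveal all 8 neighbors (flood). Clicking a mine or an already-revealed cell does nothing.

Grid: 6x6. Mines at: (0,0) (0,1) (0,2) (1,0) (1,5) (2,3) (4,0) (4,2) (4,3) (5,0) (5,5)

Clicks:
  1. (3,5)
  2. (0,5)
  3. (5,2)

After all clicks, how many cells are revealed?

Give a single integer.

Click 1 (3,5) count=0: revealed 6 new [(2,4) (2,5) (3,4) (3,5) (4,4) (4,5)] -> total=6
Click 2 (0,5) count=1: revealed 1 new [(0,5)] -> total=7
Click 3 (5,2) count=2: revealed 1 new [(5,2)] -> total=8

Answer: 8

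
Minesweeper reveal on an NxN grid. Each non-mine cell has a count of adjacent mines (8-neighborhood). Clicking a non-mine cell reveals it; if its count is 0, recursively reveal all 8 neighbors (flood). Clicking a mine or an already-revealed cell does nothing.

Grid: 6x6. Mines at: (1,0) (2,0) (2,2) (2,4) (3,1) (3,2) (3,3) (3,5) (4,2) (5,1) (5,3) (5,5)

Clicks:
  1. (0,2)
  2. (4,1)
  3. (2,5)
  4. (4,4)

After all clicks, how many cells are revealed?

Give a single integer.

Answer: 13

Derivation:
Click 1 (0,2) count=0: revealed 10 new [(0,1) (0,2) (0,3) (0,4) (0,5) (1,1) (1,2) (1,3) (1,4) (1,5)] -> total=10
Click 2 (4,1) count=4: revealed 1 new [(4,1)] -> total=11
Click 3 (2,5) count=2: revealed 1 new [(2,5)] -> total=12
Click 4 (4,4) count=4: revealed 1 new [(4,4)] -> total=13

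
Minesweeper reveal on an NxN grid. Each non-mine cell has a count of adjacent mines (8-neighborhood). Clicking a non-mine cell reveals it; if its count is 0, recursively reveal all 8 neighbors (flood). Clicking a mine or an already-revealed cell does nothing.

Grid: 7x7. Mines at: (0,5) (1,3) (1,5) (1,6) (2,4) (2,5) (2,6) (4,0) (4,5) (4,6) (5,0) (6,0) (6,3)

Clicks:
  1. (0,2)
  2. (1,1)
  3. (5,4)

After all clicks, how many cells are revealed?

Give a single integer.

Answer: 23

Derivation:
Click 1 (0,2) count=1: revealed 1 new [(0,2)] -> total=1
Click 2 (1,1) count=0: revealed 22 new [(0,0) (0,1) (1,0) (1,1) (1,2) (2,0) (2,1) (2,2) (2,3) (3,0) (3,1) (3,2) (3,3) (3,4) (4,1) (4,2) (4,3) (4,4) (5,1) (5,2) (5,3) (5,4)] -> total=23
Click 3 (5,4) count=2: revealed 0 new [(none)] -> total=23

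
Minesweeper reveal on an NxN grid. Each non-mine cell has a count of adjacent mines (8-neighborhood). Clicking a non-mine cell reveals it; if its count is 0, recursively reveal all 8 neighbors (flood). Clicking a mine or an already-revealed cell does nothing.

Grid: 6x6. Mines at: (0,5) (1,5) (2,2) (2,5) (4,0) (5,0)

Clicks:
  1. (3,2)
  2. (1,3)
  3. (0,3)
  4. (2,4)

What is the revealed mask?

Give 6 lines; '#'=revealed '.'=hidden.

Click 1 (3,2) count=1: revealed 1 new [(3,2)] -> total=1
Click 2 (1,3) count=1: revealed 1 new [(1,3)] -> total=2
Click 3 (0,3) count=0: revealed 13 new [(0,0) (0,1) (0,2) (0,3) (0,4) (1,0) (1,1) (1,2) (1,4) (2,0) (2,1) (3,0) (3,1)] -> total=15
Click 4 (2,4) count=2: revealed 1 new [(2,4)] -> total=16

Answer: #####.
#####.
##..#.
###...
......
......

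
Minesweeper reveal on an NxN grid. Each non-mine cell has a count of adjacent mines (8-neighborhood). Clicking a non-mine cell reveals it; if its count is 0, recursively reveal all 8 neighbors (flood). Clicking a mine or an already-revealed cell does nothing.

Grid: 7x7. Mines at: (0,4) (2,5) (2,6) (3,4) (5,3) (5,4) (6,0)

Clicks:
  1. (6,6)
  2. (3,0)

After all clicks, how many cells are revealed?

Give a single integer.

Answer: 31

Derivation:
Click 1 (6,6) count=0: revealed 8 new [(3,5) (3,6) (4,5) (4,6) (5,5) (5,6) (6,5) (6,6)] -> total=8
Click 2 (3,0) count=0: revealed 23 new [(0,0) (0,1) (0,2) (0,3) (1,0) (1,1) (1,2) (1,3) (2,0) (2,1) (2,2) (2,3) (3,0) (3,1) (3,2) (3,3) (4,0) (4,1) (4,2) (4,3) (5,0) (5,1) (5,2)] -> total=31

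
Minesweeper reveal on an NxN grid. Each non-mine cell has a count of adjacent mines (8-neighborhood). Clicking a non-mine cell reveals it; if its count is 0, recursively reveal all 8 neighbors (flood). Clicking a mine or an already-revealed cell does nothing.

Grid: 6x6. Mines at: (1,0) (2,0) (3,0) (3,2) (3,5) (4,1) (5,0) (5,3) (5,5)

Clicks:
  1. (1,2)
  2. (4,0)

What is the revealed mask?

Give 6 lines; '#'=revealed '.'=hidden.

Answer: .#####
.#####
.#####
......
#.....
......

Derivation:
Click 1 (1,2) count=0: revealed 15 new [(0,1) (0,2) (0,3) (0,4) (0,5) (1,1) (1,2) (1,3) (1,4) (1,5) (2,1) (2,2) (2,3) (2,4) (2,5)] -> total=15
Click 2 (4,0) count=3: revealed 1 new [(4,0)] -> total=16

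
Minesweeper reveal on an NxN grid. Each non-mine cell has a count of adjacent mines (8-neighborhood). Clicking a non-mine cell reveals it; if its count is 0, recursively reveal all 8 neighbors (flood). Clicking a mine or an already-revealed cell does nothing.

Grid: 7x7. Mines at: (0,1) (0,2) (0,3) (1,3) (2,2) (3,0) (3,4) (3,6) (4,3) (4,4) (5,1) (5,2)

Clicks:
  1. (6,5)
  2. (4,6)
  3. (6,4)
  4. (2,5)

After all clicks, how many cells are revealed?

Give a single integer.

Answer: 11

Derivation:
Click 1 (6,5) count=0: revealed 10 new [(4,5) (4,6) (5,3) (5,4) (5,5) (5,6) (6,3) (6,4) (6,5) (6,6)] -> total=10
Click 2 (4,6) count=1: revealed 0 new [(none)] -> total=10
Click 3 (6,4) count=0: revealed 0 new [(none)] -> total=10
Click 4 (2,5) count=2: revealed 1 new [(2,5)] -> total=11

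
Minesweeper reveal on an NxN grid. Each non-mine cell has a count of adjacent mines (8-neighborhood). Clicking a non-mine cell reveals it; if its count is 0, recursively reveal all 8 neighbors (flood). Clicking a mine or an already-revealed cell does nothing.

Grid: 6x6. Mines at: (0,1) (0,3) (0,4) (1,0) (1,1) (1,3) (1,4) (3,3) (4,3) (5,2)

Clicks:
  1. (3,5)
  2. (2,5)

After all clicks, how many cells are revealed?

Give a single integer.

Answer: 8

Derivation:
Click 1 (3,5) count=0: revealed 8 new [(2,4) (2,5) (3,4) (3,5) (4,4) (4,5) (5,4) (5,5)] -> total=8
Click 2 (2,5) count=1: revealed 0 new [(none)] -> total=8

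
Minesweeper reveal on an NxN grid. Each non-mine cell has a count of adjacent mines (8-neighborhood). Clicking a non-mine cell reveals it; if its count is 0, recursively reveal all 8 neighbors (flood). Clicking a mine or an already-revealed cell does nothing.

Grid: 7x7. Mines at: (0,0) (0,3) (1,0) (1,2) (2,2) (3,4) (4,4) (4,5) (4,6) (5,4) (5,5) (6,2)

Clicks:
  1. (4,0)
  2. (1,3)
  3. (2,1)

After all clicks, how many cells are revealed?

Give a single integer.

Click 1 (4,0) count=0: revealed 16 new [(2,0) (2,1) (3,0) (3,1) (3,2) (3,3) (4,0) (4,1) (4,2) (4,3) (5,0) (5,1) (5,2) (5,3) (6,0) (6,1)] -> total=16
Click 2 (1,3) count=3: revealed 1 new [(1,3)] -> total=17
Click 3 (2,1) count=3: revealed 0 new [(none)] -> total=17

Answer: 17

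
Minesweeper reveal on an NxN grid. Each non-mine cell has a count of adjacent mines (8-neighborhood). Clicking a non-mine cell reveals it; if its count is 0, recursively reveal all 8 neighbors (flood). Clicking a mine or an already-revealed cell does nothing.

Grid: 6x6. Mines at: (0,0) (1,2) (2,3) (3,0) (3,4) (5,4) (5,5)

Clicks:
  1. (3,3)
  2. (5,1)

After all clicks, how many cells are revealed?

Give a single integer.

Answer: 11

Derivation:
Click 1 (3,3) count=2: revealed 1 new [(3,3)] -> total=1
Click 2 (5,1) count=0: revealed 10 new [(3,1) (3,2) (4,0) (4,1) (4,2) (4,3) (5,0) (5,1) (5,2) (5,3)] -> total=11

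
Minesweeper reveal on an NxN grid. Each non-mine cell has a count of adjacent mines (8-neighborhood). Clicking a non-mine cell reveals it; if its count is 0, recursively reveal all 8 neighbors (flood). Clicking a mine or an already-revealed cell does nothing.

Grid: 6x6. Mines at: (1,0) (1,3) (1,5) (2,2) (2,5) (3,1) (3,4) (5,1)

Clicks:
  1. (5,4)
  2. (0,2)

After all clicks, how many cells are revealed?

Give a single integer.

Answer: 9

Derivation:
Click 1 (5,4) count=0: revealed 8 new [(4,2) (4,3) (4,4) (4,5) (5,2) (5,3) (5,4) (5,5)] -> total=8
Click 2 (0,2) count=1: revealed 1 new [(0,2)] -> total=9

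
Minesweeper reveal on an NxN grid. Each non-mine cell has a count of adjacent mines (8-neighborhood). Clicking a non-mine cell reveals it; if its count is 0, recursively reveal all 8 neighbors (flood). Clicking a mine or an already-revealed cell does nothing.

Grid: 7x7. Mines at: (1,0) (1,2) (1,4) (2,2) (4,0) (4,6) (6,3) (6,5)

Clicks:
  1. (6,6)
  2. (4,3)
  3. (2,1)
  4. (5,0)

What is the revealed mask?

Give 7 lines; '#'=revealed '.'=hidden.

Click 1 (6,6) count=1: revealed 1 new [(6,6)] -> total=1
Click 2 (4,3) count=0: revealed 18 new [(2,3) (2,4) (2,5) (3,1) (3,2) (3,3) (3,4) (3,5) (4,1) (4,2) (4,3) (4,4) (4,5) (5,1) (5,2) (5,3) (5,4) (5,5)] -> total=19
Click 3 (2,1) count=3: revealed 1 new [(2,1)] -> total=20
Click 4 (5,0) count=1: revealed 1 new [(5,0)] -> total=21

Answer: .......
.......
.#.###.
.#####.
.#####.
######.
......#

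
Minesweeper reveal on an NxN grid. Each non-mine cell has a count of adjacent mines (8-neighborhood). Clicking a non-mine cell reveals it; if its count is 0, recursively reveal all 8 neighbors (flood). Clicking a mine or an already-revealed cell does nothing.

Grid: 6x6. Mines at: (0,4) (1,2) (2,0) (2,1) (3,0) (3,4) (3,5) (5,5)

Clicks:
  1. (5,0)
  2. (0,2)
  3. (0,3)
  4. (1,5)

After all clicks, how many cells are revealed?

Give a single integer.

Answer: 16

Derivation:
Click 1 (5,0) count=0: revealed 13 new [(3,1) (3,2) (3,3) (4,0) (4,1) (4,2) (4,3) (4,4) (5,0) (5,1) (5,2) (5,3) (5,4)] -> total=13
Click 2 (0,2) count=1: revealed 1 new [(0,2)] -> total=14
Click 3 (0,3) count=2: revealed 1 new [(0,3)] -> total=15
Click 4 (1,5) count=1: revealed 1 new [(1,5)] -> total=16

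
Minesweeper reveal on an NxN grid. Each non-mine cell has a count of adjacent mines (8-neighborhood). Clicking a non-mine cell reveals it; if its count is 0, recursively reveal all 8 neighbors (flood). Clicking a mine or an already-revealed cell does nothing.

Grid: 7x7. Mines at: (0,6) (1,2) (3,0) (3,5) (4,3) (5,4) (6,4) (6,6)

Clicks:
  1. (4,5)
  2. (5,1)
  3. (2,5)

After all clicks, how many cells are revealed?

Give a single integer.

Click 1 (4,5) count=2: revealed 1 new [(4,5)] -> total=1
Click 2 (5,1) count=0: revealed 11 new [(4,0) (4,1) (4,2) (5,0) (5,1) (5,2) (5,3) (6,0) (6,1) (6,2) (6,3)] -> total=12
Click 3 (2,5) count=1: revealed 1 new [(2,5)] -> total=13

Answer: 13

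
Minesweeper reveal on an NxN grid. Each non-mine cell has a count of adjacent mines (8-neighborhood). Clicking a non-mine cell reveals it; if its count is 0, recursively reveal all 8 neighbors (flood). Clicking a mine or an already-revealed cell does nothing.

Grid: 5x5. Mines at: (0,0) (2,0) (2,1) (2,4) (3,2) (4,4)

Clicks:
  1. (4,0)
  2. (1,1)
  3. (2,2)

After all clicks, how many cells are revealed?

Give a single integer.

Answer: 6

Derivation:
Click 1 (4,0) count=0: revealed 4 new [(3,0) (3,1) (4,0) (4,1)] -> total=4
Click 2 (1,1) count=3: revealed 1 new [(1,1)] -> total=5
Click 3 (2,2) count=2: revealed 1 new [(2,2)] -> total=6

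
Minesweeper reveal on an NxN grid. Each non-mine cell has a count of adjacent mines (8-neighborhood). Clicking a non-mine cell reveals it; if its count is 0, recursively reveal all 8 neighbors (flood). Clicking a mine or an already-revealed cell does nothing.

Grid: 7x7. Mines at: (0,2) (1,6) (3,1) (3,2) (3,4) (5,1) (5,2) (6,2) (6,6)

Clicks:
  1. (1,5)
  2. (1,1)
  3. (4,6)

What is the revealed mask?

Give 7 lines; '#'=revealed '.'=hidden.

Click 1 (1,5) count=1: revealed 1 new [(1,5)] -> total=1
Click 2 (1,1) count=1: revealed 1 new [(1,1)] -> total=2
Click 3 (4,6) count=0: revealed 8 new [(2,5) (2,6) (3,5) (3,6) (4,5) (4,6) (5,5) (5,6)] -> total=10

Answer: .......
.#...#.
.....##
.....##
.....##
.....##
.......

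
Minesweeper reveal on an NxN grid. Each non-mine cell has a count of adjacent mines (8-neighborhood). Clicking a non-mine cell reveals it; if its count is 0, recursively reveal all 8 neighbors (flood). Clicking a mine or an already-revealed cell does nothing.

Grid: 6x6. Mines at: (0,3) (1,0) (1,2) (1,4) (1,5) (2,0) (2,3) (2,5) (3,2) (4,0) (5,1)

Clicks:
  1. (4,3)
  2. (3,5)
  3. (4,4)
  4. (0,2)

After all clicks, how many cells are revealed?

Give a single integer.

Answer: 12

Derivation:
Click 1 (4,3) count=1: revealed 1 new [(4,3)] -> total=1
Click 2 (3,5) count=1: revealed 1 new [(3,5)] -> total=2
Click 3 (4,4) count=0: revealed 9 new [(3,3) (3,4) (4,2) (4,4) (4,5) (5,2) (5,3) (5,4) (5,5)] -> total=11
Click 4 (0,2) count=2: revealed 1 new [(0,2)] -> total=12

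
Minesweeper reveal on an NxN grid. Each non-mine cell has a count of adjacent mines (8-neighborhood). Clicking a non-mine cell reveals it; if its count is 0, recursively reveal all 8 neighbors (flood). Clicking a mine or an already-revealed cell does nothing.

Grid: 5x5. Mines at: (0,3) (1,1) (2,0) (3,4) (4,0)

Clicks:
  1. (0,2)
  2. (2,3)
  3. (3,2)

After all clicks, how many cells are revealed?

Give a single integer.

Click 1 (0,2) count=2: revealed 1 new [(0,2)] -> total=1
Click 2 (2,3) count=1: revealed 1 new [(2,3)] -> total=2
Click 3 (3,2) count=0: revealed 8 new [(2,1) (2,2) (3,1) (3,2) (3,3) (4,1) (4,2) (4,3)] -> total=10

Answer: 10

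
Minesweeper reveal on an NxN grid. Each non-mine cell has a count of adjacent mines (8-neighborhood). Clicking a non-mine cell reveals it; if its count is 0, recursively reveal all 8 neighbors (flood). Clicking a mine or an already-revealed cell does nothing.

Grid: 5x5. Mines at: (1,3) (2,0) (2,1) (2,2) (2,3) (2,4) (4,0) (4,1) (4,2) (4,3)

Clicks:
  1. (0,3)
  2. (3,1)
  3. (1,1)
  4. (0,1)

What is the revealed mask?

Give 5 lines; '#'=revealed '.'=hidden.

Click 1 (0,3) count=1: revealed 1 new [(0,3)] -> total=1
Click 2 (3,1) count=6: revealed 1 new [(3,1)] -> total=2
Click 3 (1,1) count=3: revealed 1 new [(1,1)] -> total=3
Click 4 (0,1) count=0: revealed 5 new [(0,0) (0,1) (0,2) (1,0) (1,2)] -> total=8

Answer: ####.
###..
.....
.#...
.....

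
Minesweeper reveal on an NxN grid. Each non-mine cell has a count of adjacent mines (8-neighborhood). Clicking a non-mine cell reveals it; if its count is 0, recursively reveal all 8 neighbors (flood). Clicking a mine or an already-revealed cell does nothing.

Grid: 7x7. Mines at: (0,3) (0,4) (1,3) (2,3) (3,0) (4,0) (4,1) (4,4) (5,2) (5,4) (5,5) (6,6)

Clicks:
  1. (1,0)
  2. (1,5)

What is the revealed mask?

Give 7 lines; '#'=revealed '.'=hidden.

Click 1 (1,0) count=0: revealed 9 new [(0,0) (0,1) (0,2) (1,0) (1,1) (1,2) (2,0) (2,1) (2,2)] -> total=9
Click 2 (1,5) count=1: revealed 1 new [(1,5)] -> total=10

Answer: ###....
###..#.
###....
.......
.......
.......
.......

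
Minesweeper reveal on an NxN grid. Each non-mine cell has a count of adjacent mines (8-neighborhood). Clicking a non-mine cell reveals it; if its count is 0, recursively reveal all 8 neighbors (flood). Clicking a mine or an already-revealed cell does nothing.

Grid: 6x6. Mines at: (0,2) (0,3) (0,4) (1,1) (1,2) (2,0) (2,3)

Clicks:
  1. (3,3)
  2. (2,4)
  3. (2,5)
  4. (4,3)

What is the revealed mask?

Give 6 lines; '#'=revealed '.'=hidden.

Answer: ......
....##
....##
######
######
######

Derivation:
Click 1 (3,3) count=1: revealed 1 new [(3,3)] -> total=1
Click 2 (2,4) count=1: revealed 1 new [(2,4)] -> total=2
Click 3 (2,5) count=0: revealed 20 new [(1,4) (1,5) (2,5) (3,0) (3,1) (3,2) (3,4) (3,5) (4,0) (4,1) (4,2) (4,3) (4,4) (4,5) (5,0) (5,1) (5,2) (5,3) (5,4) (5,5)] -> total=22
Click 4 (4,3) count=0: revealed 0 new [(none)] -> total=22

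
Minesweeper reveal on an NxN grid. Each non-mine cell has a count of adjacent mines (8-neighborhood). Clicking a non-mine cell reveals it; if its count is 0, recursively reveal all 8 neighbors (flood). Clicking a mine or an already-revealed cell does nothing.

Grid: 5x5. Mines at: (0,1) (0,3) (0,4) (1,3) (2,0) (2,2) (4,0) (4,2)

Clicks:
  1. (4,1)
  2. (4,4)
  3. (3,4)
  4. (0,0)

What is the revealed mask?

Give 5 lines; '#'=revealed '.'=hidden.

Click 1 (4,1) count=2: revealed 1 new [(4,1)] -> total=1
Click 2 (4,4) count=0: revealed 6 new [(2,3) (2,4) (3,3) (3,4) (4,3) (4,4)] -> total=7
Click 3 (3,4) count=0: revealed 0 new [(none)] -> total=7
Click 4 (0,0) count=1: revealed 1 new [(0,0)] -> total=8

Answer: #....
.....
...##
...##
.#.##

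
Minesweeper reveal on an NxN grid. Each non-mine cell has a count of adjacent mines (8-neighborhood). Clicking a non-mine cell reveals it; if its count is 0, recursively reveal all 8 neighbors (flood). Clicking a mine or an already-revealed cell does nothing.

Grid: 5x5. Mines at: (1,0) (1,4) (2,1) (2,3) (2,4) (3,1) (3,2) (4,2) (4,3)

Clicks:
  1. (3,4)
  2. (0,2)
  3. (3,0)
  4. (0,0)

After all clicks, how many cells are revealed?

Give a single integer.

Answer: 9

Derivation:
Click 1 (3,4) count=3: revealed 1 new [(3,4)] -> total=1
Click 2 (0,2) count=0: revealed 6 new [(0,1) (0,2) (0,3) (1,1) (1,2) (1,3)] -> total=7
Click 3 (3,0) count=2: revealed 1 new [(3,0)] -> total=8
Click 4 (0,0) count=1: revealed 1 new [(0,0)] -> total=9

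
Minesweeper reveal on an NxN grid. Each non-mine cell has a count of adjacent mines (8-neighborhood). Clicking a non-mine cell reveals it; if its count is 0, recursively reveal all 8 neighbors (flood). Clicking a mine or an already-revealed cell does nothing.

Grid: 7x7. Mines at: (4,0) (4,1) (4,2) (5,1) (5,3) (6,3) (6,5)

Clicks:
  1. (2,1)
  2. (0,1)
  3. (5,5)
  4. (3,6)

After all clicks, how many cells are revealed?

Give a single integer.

Click 1 (2,1) count=0: revealed 35 new [(0,0) (0,1) (0,2) (0,3) (0,4) (0,5) (0,6) (1,0) (1,1) (1,2) (1,3) (1,4) (1,5) (1,6) (2,0) (2,1) (2,2) (2,3) (2,4) (2,5) (2,6) (3,0) (3,1) (3,2) (3,3) (3,4) (3,5) (3,6) (4,3) (4,4) (4,5) (4,6) (5,4) (5,5) (5,6)] -> total=35
Click 2 (0,1) count=0: revealed 0 new [(none)] -> total=35
Click 3 (5,5) count=1: revealed 0 new [(none)] -> total=35
Click 4 (3,6) count=0: revealed 0 new [(none)] -> total=35

Answer: 35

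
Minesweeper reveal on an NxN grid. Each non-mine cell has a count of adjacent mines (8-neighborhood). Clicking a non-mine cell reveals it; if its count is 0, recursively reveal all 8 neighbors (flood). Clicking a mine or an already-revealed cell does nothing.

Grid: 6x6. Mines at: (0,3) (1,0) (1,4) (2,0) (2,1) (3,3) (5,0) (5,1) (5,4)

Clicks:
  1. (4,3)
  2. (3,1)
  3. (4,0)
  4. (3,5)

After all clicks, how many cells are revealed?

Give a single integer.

Answer: 9

Derivation:
Click 1 (4,3) count=2: revealed 1 new [(4,3)] -> total=1
Click 2 (3,1) count=2: revealed 1 new [(3,1)] -> total=2
Click 3 (4,0) count=2: revealed 1 new [(4,0)] -> total=3
Click 4 (3,5) count=0: revealed 6 new [(2,4) (2,5) (3,4) (3,5) (4,4) (4,5)] -> total=9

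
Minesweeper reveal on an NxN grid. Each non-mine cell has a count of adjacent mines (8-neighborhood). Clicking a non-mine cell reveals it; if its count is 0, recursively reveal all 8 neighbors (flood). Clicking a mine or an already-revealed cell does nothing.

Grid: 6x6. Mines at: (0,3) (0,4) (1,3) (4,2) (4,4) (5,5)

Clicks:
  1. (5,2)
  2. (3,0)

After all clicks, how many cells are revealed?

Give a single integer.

Click 1 (5,2) count=1: revealed 1 new [(5,2)] -> total=1
Click 2 (3,0) count=0: revealed 16 new [(0,0) (0,1) (0,2) (1,0) (1,1) (1,2) (2,0) (2,1) (2,2) (3,0) (3,1) (3,2) (4,0) (4,1) (5,0) (5,1)] -> total=17

Answer: 17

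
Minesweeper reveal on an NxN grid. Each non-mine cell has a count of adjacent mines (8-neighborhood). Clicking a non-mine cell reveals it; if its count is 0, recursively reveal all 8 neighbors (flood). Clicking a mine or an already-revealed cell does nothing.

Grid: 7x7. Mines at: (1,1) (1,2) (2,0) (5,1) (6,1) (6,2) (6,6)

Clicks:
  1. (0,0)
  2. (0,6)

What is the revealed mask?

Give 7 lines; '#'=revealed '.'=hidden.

Answer: #..####
...####
.######
.######
.######
..#####
...###.

Derivation:
Click 1 (0,0) count=1: revealed 1 new [(0,0)] -> total=1
Click 2 (0,6) count=0: revealed 34 new [(0,3) (0,4) (0,5) (0,6) (1,3) (1,4) (1,5) (1,6) (2,1) (2,2) (2,3) (2,4) (2,5) (2,6) (3,1) (3,2) (3,3) (3,4) (3,5) (3,6) (4,1) (4,2) (4,3) (4,4) (4,5) (4,6) (5,2) (5,3) (5,4) (5,5) (5,6) (6,3) (6,4) (6,5)] -> total=35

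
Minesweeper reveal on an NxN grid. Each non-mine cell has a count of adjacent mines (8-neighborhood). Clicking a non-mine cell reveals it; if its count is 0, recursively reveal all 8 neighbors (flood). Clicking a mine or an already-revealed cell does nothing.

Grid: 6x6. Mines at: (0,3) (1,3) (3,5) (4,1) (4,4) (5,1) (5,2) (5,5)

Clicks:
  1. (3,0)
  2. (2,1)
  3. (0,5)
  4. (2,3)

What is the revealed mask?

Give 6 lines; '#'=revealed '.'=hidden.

Click 1 (3,0) count=1: revealed 1 new [(3,0)] -> total=1
Click 2 (2,1) count=0: revealed 11 new [(0,0) (0,1) (0,2) (1,0) (1,1) (1,2) (2,0) (2,1) (2,2) (3,1) (3,2)] -> total=12
Click 3 (0,5) count=0: revealed 6 new [(0,4) (0,5) (1,4) (1,5) (2,4) (2,5)] -> total=18
Click 4 (2,3) count=1: revealed 1 new [(2,3)] -> total=19

Answer: ###.##
###.##
######
###...
......
......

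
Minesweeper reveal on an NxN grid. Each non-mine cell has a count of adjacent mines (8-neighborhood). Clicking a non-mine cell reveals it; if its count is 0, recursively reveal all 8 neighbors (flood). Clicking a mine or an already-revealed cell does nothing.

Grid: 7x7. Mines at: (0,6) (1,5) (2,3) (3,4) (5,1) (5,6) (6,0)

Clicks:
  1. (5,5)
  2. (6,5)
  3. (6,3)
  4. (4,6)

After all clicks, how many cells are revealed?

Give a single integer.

Answer: 13

Derivation:
Click 1 (5,5) count=1: revealed 1 new [(5,5)] -> total=1
Click 2 (6,5) count=1: revealed 1 new [(6,5)] -> total=2
Click 3 (6,3) count=0: revealed 10 new [(4,2) (4,3) (4,4) (4,5) (5,2) (5,3) (5,4) (6,2) (6,3) (6,4)] -> total=12
Click 4 (4,6) count=1: revealed 1 new [(4,6)] -> total=13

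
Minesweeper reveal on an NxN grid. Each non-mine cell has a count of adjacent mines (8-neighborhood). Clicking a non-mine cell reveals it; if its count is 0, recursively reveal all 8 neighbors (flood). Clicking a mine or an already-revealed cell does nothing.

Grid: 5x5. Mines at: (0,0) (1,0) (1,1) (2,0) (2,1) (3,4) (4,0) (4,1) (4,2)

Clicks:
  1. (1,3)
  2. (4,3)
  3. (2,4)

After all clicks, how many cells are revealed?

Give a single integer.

Click 1 (1,3) count=0: revealed 9 new [(0,2) (0,3) (0,4) (1,2) (1,3) (1,4) (2,2) (2,3) (2,4)] -> total=9
Click 2 (4,3) count=2: revealed 1 new [(4,3)] -> total=10
Click 3 (2,4) count=1: revealed 0 new [(none)] -> total=10

Answer: 10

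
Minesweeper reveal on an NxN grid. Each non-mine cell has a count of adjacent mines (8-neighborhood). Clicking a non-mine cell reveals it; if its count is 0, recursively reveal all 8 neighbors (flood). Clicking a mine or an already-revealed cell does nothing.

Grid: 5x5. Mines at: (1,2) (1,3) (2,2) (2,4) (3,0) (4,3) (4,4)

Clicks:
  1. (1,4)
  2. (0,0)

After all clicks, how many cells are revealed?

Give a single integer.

Answer: 7

Derivation:
Click 1 (1,4) count=2: revealed 1 new [(1,4)] -> total=1
Click 2 (0,0) count=0: revealed 6 new [(0,0) (0,1) (1,0) (1,1) (2,0) (2,1)] -> total=7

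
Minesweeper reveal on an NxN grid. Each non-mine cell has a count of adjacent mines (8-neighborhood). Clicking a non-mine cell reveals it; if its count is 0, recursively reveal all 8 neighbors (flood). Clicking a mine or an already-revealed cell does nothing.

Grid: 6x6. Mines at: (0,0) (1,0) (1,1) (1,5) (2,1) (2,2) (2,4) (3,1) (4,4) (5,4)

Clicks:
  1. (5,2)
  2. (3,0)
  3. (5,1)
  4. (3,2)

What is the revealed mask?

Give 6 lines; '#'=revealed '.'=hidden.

Click 1 (5,2) count=0: revealed 8 new [(4,0) (4,1) (4,2) (4,3) (5,0) (5,1) (5,2) (5,3)] -> total=8
Click 2 (3,0) count=2: revealed 1 new [(3,0)] -> total=9
Click 3 (5,1) count=0: revealed 0 new [(none)] -> total=9
Click 4 (3,2) count=3: revealed 1 new [(3,2)] -> total=10

Answer: ......
......
......
#.#...
####..
####..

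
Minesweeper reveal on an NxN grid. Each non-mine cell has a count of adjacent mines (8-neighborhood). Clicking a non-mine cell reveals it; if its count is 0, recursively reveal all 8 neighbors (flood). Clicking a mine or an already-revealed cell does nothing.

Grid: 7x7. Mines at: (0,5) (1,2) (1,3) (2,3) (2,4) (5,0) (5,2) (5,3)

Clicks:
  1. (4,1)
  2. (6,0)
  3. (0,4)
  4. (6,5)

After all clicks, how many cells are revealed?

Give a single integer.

Answer: 19

Derivation:
Click 1 (4,1) count=2: revealed 1 new [(4,1)] -> total=1
Click 2 (6,0) count=1: revealed 1 new [(6,0)] -> total=2
Click 3 (0,4) count=2: revealed 1 new [(0,4)] -> total=3
Click 4 (6,5) count=0: revealed 16 new [(1,5) (1,6) (2,5) (2,6) (3,4) (3,5) (3,6) (4,4) (4,5) (4,6) (5,4) (5,5) (5,6) (6,4) (6,5) (6,6)] -> total=19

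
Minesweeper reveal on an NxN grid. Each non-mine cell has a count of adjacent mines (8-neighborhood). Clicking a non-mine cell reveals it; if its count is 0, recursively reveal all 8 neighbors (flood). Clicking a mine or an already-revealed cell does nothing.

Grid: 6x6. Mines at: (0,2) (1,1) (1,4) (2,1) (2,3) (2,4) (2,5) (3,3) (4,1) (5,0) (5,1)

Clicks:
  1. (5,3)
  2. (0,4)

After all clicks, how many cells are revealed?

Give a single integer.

Click 1 (5,3) count=0: revealed 10 new [(3,4) (3,5) (4,2) (4,3) (4,4) (4,5) (5,2) (5,3) (5,4) (5,5)] -> total=10
Click 2 (0,4) count=1: revealed 1 new [(0,4)] -> total=11

Answer: 11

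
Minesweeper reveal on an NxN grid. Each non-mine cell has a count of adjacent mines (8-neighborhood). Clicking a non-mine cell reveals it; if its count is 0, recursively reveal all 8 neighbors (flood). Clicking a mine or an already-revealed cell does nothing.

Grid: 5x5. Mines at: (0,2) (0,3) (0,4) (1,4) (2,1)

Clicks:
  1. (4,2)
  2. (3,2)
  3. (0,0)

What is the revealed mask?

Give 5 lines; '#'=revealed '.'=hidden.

Click 1 (4,2) count=0: revealed 13 new [(2,2) (2,3) (2,4) (3,0) (3,1) (3,2) (3,3) (3,4) (4,0) (4,1) (4,2) (4,3) (4,4)] -> total=13
Click 2 (3,2) count=1: revealed 0 new [(none)] -> total=13
Click 3 (0,0) count=0: revealed 4 new [(0,0) (0,1) (1,0) (1,1)] -> total=17

Answer: ##...
##...
..###
#####
#####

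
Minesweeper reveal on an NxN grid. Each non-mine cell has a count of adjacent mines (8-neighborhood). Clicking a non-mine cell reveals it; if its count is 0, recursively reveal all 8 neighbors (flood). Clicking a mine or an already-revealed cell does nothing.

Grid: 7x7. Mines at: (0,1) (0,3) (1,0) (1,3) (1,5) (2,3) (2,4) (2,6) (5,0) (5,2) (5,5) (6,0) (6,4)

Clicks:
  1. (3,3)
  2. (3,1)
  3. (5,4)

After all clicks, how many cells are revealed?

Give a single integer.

Click 1 (3,3) count=2: revealed 1 new [(3,3)] -> total=1
Click 2 (3,1) count=0: revealed 9 new [(2,0) (2,1) (2,2) (3,0) (3,1) (3,2) (4,0) (4,1) (4,2)] -> total=10
Click 3 (5,4) count=2: revealed 1 new [(5,4)] -> total=11

Answer: 11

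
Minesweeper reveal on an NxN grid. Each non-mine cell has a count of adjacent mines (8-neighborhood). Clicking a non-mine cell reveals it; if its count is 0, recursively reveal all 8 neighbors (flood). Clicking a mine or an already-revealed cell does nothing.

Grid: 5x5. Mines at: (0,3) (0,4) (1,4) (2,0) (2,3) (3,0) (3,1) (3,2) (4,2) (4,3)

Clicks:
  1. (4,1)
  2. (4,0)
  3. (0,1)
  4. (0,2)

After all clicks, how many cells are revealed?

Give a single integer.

Answer: 8

Derivation:
Click 1 (4,1) count=4: revealed 1 new [(4,1)] -> total=1
Click 2 (4,0) count=2: revealed 1 new [(4,0)] -> total=2
Click 3 (0,1) count=0: revealed 6 new [(0,0) (0,1) (0,2) (1,0) (1,1) (1,2)] -> total=8
Click 4 (0,2) count=1: revealed 0 new [(none)] -> total=8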